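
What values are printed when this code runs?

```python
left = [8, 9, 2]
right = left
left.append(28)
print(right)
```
[8, 9, 2, 28]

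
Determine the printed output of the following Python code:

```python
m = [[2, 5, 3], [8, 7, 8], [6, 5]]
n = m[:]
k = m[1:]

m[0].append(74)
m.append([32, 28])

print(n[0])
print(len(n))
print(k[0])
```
[2, 5, 3, 74]
3
[8, 7, 8]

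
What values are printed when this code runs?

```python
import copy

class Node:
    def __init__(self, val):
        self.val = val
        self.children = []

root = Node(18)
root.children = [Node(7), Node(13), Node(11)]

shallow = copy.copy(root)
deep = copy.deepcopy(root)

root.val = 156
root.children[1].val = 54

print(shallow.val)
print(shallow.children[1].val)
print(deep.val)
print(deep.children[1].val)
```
18
54
18
13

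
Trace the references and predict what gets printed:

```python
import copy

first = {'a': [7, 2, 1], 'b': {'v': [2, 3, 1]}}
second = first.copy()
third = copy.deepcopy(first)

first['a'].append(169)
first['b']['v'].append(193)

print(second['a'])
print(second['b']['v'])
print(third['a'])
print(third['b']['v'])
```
[7, 2, 1, 169]
[2, 3, 1, 193]
[7, 2, 1]
[2, 3, 1]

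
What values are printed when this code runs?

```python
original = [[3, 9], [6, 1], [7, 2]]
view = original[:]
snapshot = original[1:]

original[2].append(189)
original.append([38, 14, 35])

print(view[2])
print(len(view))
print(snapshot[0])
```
[7, 2, 189]
3
[6, 1]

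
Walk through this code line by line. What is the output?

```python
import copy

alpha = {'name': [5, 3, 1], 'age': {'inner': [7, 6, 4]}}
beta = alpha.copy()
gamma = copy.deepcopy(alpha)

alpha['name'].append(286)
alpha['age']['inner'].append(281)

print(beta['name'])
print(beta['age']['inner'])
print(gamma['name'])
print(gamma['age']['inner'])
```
[5, 3, 1, 286]
[7, 6, 4, 281]
[5, 3, 1]
[7, 6, 4]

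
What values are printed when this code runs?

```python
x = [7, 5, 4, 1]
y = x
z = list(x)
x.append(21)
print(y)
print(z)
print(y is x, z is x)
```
[7, 5, 4, 1, 21]
[7, 5, 4, 1]
True False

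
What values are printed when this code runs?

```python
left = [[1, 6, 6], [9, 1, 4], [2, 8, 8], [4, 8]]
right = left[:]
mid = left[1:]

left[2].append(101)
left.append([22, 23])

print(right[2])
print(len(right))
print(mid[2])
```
[2, 8, 8, 101]
4
[4, 8]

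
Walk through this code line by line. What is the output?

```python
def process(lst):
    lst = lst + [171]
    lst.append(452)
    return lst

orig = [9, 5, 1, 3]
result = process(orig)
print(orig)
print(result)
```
[9, 5, 1, 3]
[9, 5, 1, 3, 171, 452]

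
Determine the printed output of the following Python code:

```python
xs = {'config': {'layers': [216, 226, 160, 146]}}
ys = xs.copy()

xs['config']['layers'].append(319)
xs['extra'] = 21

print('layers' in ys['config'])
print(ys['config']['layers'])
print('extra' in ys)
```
True
[216, 226, 160, 146, 319]
False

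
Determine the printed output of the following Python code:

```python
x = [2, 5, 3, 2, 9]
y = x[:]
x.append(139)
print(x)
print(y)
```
[2, 5, 3, 2, 9, 139]
[2, 5, 3, 2, 9]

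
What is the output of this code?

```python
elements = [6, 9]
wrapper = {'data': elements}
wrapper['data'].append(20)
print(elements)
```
[6, 9, 20]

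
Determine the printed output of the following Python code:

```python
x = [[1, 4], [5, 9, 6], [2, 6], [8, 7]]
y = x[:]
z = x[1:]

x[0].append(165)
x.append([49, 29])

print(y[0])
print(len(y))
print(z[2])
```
[1, 4, 165]
4
[8, 7]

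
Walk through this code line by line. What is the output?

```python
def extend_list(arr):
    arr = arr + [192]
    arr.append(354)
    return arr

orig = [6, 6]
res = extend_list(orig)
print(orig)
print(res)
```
[6, 6]
[6, 6, 192, 354]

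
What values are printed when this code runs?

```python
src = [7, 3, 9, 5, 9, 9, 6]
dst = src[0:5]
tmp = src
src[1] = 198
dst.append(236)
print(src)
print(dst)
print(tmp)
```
[7, 198, 9, 5, 9, 9, 6]
[7, 3, 9, 5, 9, 236]
[7, 198, 9, 5, 9, 9, 6]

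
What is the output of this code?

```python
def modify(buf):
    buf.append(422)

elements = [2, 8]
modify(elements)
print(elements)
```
[2, 8, 422]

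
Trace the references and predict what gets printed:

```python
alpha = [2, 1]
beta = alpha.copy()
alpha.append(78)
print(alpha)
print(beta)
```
[2, 1, 78]
[2, 1]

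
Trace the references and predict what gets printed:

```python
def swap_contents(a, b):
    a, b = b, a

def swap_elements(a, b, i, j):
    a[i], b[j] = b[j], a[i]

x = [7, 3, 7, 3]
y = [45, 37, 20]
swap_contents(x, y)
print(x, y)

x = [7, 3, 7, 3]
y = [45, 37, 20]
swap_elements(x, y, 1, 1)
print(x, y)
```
[7, 3, 7, 3] [45, 37, 20]
[7, 37, 7, 3] [45, 3, 20]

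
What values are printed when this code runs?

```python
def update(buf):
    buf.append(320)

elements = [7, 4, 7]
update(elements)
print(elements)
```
[7, 4, 7, 320]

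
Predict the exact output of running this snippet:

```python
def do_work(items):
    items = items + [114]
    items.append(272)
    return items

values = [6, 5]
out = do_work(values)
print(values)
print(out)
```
[6, 5]
[6, 5, 114, 272]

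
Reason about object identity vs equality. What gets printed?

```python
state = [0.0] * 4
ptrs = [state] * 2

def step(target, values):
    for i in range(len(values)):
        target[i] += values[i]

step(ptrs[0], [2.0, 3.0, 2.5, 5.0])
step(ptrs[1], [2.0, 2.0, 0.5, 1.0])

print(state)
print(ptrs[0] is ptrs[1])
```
[4.0, 5.0, 3.0, 6.0]
True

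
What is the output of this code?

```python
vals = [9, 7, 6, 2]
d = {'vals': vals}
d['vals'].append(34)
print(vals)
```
[9, 7, 6, 2, 34]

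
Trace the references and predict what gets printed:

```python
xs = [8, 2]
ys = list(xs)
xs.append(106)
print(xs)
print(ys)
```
[8, 2, 106]
[8, 2]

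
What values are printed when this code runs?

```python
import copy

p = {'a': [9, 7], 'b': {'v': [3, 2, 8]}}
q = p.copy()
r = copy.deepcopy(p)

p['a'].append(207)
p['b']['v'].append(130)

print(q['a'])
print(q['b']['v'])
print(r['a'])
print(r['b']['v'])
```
[9, 7, 207]
[3, 2, 8, 130]
[9, 7]
[3, 2, 8]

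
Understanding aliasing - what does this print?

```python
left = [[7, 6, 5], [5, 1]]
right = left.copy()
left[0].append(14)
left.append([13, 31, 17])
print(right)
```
[[7, 6, 5, 14], [5, 1]]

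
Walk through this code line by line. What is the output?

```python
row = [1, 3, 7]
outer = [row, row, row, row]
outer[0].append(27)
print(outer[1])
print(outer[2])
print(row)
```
[1, 3, 7, 27]
[1, 3, 7, 27]
[1, 3, 7, 27]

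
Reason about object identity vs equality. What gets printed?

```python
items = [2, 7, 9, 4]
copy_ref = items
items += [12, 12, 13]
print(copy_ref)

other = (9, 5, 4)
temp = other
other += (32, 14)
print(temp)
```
[2, 7, 9, 4, 12, 12, 13]
(9, 5, 4)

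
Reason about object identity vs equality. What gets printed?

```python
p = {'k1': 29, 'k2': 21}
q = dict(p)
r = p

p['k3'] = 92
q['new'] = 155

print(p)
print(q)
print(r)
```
{'k1': 29, 'k2': 21, 'k3': 92}
{'k1': 29, 'k2': 21, 'new': 155}
{'k1': 29, 'k2': 21, 'k3': 92}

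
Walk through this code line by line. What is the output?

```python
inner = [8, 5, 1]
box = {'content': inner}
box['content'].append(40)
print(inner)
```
[8, 5, 1, 40]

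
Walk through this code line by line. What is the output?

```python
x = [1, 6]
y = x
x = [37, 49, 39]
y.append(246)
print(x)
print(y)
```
[37, 49, 39]
[1, 6, 246]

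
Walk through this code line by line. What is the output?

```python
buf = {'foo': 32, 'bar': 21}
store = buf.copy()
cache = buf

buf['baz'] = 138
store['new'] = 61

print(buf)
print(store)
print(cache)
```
{'foo': 32, 'bar': 21, 'baz': 138}
{'foo': 32, 'bar': 21, 'new': 61}
{'foo': 32, 'bar': 21, 'baz': 138}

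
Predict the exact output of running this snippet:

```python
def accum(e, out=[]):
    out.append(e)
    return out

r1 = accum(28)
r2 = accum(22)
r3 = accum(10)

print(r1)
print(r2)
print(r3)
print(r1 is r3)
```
[28, 22, 10]
[28, 22, 10]
[28, 22, 10]
True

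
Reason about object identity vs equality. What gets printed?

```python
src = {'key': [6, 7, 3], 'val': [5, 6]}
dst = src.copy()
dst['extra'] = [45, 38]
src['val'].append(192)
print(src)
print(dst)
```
{'key': [6, 7, 3], 'val': [5, 6, 192]}
{'key': [6, 7, 3], 'val': [5, 6, 192], 'extra': [45, 38]}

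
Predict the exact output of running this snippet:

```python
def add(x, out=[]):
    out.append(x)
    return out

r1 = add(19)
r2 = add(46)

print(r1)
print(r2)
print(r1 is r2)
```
[19, 46]
[19, 46]
True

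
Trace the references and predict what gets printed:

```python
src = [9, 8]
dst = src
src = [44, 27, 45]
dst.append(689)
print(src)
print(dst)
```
[44, 27, 45]
[9, 8, 689]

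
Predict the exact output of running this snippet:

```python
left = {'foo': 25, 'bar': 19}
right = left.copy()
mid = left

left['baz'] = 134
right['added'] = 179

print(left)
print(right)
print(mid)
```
{'foo': 25, 'bar': 19, 'baz': 134}
{'foo': 25, 'bar': 19, 'added': 179}
{'foo': 25, 'bar': 19, 'baz': 134}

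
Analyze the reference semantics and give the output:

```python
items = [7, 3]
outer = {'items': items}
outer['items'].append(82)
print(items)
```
[7, 3, 82]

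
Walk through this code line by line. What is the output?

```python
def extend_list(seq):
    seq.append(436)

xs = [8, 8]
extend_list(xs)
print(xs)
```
[8, 8, 436]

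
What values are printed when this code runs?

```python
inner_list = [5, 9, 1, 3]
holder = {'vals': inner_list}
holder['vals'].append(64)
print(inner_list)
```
[5, 9, 1, 3, 64]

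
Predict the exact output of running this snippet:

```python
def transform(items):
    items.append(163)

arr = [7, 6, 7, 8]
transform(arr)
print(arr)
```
[7, 6, 7, 8, 163]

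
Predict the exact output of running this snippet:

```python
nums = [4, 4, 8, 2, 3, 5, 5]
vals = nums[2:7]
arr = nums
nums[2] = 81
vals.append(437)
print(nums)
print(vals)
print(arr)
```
[4, 4, 81, 2, 3, 5, 5]
[8, 2, 3, 5, 5, 437]
[4, 4, 81, 2, 3, 5, 5]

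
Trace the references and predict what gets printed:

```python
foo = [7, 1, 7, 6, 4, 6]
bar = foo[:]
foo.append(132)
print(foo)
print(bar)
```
[7, 1, 7, 6, 4, 6, 132]
[7, 1, 7, 6, 4, 6]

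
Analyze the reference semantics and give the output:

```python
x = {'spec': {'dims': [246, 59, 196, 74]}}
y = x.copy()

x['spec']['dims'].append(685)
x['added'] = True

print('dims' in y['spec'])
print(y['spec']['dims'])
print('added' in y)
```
True
[246, 59, 196, 74, 685]
False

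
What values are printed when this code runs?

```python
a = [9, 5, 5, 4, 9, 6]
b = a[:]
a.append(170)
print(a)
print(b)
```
[9, 5, 5, 4, 9, 6, 170]
[9, 5, 5, 4, 9, 6]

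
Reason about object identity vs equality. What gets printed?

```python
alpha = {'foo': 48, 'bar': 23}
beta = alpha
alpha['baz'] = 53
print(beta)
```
{'foo': 48, 'bar': 23, 'baz': 53}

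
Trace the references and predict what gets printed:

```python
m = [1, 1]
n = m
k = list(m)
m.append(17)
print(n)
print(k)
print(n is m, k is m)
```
[1, 1, 17]
[1, 1]
True False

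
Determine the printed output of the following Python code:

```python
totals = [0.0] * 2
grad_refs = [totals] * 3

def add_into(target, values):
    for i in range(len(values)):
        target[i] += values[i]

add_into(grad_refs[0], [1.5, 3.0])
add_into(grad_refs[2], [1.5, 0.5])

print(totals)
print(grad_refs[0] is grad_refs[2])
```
[3.0, 3.5]
True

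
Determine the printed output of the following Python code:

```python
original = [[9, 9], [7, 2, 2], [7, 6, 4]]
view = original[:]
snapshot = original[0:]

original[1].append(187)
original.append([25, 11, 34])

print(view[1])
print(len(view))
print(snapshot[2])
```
[7, 2, 2, 187]
3
[7, 6, 4]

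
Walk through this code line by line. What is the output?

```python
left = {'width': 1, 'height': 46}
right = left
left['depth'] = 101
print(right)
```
{'width': 1, 'height': 46, 'depth': 101}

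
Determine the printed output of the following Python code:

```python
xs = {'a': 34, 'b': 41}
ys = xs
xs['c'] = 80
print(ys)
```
{'a': 34, 'b': 41, 'c': 80}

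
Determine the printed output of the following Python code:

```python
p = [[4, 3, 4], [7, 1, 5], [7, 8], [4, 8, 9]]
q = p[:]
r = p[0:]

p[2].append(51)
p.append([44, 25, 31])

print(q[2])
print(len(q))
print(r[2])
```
[7, 8, 51]
4
[7, 8, 51]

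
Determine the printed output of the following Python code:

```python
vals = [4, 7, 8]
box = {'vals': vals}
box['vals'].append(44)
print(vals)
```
[4, 7, 8, 44]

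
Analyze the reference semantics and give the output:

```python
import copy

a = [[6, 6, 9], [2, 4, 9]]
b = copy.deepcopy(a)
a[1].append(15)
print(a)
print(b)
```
[[6, 6, 9], [2, 4, 9, 15]]
[[6, 6, 9], [2, 4, 9]]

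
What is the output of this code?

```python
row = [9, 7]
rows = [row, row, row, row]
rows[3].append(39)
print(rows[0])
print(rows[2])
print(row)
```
[9, 7, 39]
[9, 7, 39]
[9, 7, 39]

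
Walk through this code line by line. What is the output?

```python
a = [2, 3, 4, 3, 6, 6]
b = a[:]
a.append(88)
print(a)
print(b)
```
[2, 3, 4, 3, 6, 6, 88]
[2, 3, 4, 3, 6, 6]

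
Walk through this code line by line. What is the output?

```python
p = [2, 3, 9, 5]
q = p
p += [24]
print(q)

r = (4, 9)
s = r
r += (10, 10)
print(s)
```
[2, 3, 9, 5, 24]
(4, 9)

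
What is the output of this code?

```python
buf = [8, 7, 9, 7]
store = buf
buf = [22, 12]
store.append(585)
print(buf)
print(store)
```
[22, 12]
[8, 7, 9, 7, 585]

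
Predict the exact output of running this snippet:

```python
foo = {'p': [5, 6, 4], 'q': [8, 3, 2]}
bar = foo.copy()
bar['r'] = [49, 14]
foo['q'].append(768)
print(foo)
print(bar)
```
{'p': [5, 6, 4], 'q': [8, 3, 2, 768]}
{'p': [5, 6, 4], 'q': [8, 3, 2, 768], 'r': [49, 14]}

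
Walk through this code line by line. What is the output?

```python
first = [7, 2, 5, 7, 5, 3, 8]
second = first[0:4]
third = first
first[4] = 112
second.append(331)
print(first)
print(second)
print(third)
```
[7, 2, 5, 7, 112, 3, 8]
[7, 2, 5, 7, 331]
[7, 2, 5, 7, 112, 3, 8]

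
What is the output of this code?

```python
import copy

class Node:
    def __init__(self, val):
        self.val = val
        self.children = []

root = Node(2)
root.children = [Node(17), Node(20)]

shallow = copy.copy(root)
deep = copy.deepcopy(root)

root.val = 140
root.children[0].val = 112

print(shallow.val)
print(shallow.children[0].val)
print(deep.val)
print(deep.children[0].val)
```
2
112
2
17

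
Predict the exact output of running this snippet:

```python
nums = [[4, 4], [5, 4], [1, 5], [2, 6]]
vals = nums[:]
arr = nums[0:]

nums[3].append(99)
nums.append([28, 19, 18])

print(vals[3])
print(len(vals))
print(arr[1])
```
[2, 6, 99]
4
[5, 4]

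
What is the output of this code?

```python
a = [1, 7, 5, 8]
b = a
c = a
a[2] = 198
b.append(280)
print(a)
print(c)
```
[1, 7, 198, 8, 280]
[1, 7, 198, 8, 280]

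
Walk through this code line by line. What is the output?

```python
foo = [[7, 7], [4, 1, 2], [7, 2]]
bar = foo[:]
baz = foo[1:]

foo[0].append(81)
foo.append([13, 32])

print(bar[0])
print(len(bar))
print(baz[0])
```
[7, 7, 81]
3
[4, 1, 2]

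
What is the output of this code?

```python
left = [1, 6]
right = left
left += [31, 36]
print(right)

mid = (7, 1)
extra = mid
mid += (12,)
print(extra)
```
[1, 6, 31, 36]
(7, 1)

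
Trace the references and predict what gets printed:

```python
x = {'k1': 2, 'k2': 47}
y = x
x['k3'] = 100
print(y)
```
{'k1': 2, 'k2': 47, 'k3': 100}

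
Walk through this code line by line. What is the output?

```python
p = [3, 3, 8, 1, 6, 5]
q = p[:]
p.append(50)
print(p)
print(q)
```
[3, 3, 8, 1, 6, 5, 50]
[3, 3, 8, 1, 6, 5]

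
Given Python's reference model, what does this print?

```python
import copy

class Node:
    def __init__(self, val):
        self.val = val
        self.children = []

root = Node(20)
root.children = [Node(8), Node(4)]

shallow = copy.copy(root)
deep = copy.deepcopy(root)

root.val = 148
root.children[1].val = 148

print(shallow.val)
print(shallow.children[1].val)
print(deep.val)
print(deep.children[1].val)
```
20
148
20
4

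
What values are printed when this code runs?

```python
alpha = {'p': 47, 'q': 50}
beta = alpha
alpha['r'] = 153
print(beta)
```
{'p': 47, 'q': 50, 'r': 153}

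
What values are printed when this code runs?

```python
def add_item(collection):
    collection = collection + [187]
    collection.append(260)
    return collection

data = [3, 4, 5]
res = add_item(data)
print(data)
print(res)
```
[3, 4, 5]
[3, 4, 5, 187, 260]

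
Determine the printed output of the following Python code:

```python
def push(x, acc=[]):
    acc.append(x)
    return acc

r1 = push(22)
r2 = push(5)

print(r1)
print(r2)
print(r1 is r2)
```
[22, 5]
[22, 5]
True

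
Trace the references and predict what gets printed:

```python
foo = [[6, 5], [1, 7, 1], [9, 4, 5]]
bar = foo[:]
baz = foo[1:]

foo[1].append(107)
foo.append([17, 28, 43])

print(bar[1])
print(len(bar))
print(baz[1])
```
[1, 7, 1, 107]
3
[9, 4, 5]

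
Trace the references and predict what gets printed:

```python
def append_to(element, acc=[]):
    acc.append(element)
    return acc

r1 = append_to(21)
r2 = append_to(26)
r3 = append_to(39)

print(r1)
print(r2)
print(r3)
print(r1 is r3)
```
[21, 26, 39]
[21, 26, 39]
[21, 26, 39]
True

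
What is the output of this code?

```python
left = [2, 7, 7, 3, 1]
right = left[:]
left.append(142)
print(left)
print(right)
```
[2, 7, 7, 3, 1, 142]
[2, 7, 7, 3, 1]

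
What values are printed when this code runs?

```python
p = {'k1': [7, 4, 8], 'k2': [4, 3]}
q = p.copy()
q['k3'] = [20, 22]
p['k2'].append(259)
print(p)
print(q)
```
{'k1': [7, 4, 8], 'k2': [4, 3, 259]}
{'k1': [7, 4, 8], 'k2': [4, 3, 259], 'k3': [20, 22]}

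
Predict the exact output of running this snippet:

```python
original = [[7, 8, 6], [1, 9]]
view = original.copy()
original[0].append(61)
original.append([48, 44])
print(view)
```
[[7, 8, 6, 61], [1, 9]]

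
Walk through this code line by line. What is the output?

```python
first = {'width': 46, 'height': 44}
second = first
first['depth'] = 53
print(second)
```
{'width': 46, 'height': 44, 'depth': 53}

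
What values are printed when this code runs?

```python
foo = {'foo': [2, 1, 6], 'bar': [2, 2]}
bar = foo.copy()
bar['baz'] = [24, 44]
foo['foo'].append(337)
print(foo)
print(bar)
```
{'foo': [2, 1, 6, 337], 'bar': [2, 2]}
{'foo': [2, 1, 6, 337], 'bar': [2, 2], 'baz': [24, 44]}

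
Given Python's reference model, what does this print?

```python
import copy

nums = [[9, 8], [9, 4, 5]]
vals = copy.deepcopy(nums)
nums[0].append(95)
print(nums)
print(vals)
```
[[9, 8, 95], [9, 4, 5]]
[[9, 8], [9, 4, 5]]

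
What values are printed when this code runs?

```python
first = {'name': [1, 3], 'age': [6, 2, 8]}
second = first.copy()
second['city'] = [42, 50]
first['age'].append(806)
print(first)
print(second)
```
{'name': [1, 3], 'age': [6, 2, 8, 806]}
{'name': [1, 3], 'age': [6, 2, 8, 806], 'city': [42, 50]}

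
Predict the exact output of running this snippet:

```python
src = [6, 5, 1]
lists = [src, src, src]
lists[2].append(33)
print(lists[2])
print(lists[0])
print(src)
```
[6, 5, 1, 33]
[6, 5, 1, 33]
[6, 5, 1, 33]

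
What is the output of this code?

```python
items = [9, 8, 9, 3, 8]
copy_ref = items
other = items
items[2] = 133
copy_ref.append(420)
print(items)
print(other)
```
[9, 8, 133, 3, 8, 420]
[9, 8, 133, 3, 8, 420]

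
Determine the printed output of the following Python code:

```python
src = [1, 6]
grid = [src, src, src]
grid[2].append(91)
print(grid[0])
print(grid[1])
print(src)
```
[1, 6, 91]
[1, 6, 91]
[1, 6, 91]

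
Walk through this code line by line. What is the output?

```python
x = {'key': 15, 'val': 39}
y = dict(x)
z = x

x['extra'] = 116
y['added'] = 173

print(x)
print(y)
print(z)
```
{'key': 15, 'val': 39, 'extra': 116}
{'key': 15, 'val': 39, 'added': 173}
{'key': 15, 'val': 39, 'extra': 116}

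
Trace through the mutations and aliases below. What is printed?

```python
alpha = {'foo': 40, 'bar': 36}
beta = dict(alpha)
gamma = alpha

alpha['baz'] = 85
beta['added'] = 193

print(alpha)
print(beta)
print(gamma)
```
{'foo': 40, 'bar': 36, 'baz': 85}
{'foo': 40, 'bar': 36, 'added': 193}
{'foo': 40, 'bar': 36, 'baz': 85}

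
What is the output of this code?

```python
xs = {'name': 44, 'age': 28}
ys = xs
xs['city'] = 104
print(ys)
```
{'name': 44, 'age': 28, 'city': 104}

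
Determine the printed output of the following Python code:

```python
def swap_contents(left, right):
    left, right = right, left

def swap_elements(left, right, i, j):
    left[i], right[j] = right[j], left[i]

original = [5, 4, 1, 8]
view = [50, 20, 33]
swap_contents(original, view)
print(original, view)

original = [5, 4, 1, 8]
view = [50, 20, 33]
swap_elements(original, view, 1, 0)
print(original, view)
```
[5, 4, 1, 8] [50, 20, 33]
[5, 50, 1, 8] [4, 20, 33]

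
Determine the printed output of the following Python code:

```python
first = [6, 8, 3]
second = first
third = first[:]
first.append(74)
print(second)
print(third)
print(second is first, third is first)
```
[6, 8, 3, 74]
[6, 8, 3]
True False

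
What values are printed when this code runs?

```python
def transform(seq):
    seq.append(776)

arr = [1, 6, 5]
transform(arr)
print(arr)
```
[1, 6, 5, 776]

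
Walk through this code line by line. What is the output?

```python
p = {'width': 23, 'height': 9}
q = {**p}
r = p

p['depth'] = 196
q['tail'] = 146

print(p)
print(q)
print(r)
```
{'width': 23, 'height': 9, 'depth': 196}
{'width': 23, 'height': 9, 'tail': 146}
{'width': 23, 'height': 9, 'depth': 196}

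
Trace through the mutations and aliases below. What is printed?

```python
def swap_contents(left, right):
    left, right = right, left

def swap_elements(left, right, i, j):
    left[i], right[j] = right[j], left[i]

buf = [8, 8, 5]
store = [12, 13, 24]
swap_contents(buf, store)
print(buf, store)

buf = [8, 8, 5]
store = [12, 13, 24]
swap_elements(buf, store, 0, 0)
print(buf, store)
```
[8, 8, 5] [12, 13, 24]
[12, 8, 5] [8, 13, 24]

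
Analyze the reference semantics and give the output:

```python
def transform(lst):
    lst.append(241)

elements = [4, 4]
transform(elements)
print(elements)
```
[4, 4, 241]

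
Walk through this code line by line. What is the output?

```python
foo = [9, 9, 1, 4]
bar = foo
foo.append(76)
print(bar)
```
[9, 9, 1, 4, 76]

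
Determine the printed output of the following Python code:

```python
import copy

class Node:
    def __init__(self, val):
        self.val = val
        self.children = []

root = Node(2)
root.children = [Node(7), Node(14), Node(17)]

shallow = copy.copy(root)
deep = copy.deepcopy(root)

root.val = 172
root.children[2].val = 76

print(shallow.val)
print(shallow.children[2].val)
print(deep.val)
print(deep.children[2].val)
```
2
76
2
17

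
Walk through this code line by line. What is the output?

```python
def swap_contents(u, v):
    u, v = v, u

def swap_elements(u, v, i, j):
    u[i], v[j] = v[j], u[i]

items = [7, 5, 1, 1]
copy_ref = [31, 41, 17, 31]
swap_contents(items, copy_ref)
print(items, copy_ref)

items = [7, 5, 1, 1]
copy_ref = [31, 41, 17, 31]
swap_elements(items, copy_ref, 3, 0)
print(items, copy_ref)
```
[7, 5, 1, 1] [31, 41, 17, 31]
[7, 5, 1, 31] [1, 41, 17, 31]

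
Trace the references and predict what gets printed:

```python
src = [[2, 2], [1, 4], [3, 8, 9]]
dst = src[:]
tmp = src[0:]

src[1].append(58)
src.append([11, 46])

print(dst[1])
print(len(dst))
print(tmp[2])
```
[1, 4, 58]
3
[3, 8, 9]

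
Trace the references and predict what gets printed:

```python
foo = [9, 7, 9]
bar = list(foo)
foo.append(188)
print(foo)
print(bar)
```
[9, 7, 9, 188]
[9, 7, 9]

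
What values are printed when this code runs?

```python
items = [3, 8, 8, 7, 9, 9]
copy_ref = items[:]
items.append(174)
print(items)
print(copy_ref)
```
[3, 8, 8, 7, 9, 9, 174]
[3, 8, 8, 7, 9, 9]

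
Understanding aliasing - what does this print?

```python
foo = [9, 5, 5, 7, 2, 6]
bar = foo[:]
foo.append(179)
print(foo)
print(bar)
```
[9, 5, 5, 7, 2, 6, 179]
[9, 5, 5, 7, 2, 6]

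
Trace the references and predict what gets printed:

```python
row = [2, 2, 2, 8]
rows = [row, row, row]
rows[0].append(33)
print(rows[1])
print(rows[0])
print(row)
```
[2, 2, 2, 8, 33]
[2, 2, 2, 8, 33]
[2, 2, 2, 8, 33]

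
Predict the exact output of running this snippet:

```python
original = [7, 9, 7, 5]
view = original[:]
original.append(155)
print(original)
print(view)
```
[7, 9, 7, 5, 155]
[7, 9, 7, 5]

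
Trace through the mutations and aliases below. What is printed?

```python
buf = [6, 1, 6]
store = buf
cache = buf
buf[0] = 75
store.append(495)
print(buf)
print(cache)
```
[75, 1, 6, 495]
[75, 1, 6, 495]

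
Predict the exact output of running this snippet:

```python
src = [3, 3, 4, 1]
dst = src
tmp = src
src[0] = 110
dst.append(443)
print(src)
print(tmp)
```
[110, 3, 4, 1, 443]
[110, 3, 4, 1, 443]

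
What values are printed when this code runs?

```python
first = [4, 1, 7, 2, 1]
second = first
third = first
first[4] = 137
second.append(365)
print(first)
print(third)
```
[4, 1, 7, 2, 137, 365]
[4, 1, 7, 2, 137, 365]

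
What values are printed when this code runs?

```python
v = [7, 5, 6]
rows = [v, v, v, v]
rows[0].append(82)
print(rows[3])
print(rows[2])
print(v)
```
[7, 5, 6, 82]
[7, 5, 6, 82]
[7, 5, 6, 82]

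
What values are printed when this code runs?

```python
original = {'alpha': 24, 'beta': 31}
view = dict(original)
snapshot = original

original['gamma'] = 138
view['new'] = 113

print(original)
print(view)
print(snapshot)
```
{'alpha': 24, 'beta': 31, 'gamma': 138}
{'alpha': 24, 'beta': 31, 'new': 113}
{'alpha': 24, 'beta': 31, 'gamma': 138}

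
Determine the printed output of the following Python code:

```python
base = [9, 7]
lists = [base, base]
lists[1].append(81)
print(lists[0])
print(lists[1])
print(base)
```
[9, 7, 81]
[9, 7, 81]
[9, 7, 81]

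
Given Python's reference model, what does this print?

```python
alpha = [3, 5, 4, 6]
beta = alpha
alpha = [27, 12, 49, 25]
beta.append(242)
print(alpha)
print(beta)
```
[27, 12, 49, 25]
[3, 5, 4, 6, 242]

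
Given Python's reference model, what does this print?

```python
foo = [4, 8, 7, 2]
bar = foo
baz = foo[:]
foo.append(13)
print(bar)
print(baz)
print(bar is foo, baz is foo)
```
[4, 8, 7, 2, 13]
[4, 8, 7, 2]
True False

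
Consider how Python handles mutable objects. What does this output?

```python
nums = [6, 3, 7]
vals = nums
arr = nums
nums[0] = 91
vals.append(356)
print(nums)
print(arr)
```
[91, 3, 7, 356]
[91, 3, 7, 356]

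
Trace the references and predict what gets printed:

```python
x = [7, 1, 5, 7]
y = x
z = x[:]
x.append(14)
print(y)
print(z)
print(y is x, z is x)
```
[7, 1, 5, 7, 14]
[7, 1, 5, 7]
True False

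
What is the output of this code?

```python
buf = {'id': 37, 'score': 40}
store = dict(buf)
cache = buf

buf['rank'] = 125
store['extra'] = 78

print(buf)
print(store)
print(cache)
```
{'id': 37, 'score': 40, 'rank': 125}
{'id': 37, 'score': 40, 'extra': 78}
{'id': 37, 'score': 40, 'rank': 125}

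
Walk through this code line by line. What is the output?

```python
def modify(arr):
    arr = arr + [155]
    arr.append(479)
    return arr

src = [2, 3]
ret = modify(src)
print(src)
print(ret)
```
[2, 3]
[2, 3, 155, 479]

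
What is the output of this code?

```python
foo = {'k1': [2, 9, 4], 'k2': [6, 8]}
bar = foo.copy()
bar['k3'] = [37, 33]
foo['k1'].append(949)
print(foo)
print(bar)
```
{'k1': [2, 9, 4, 949], 'k2': [6, 8]}
{'k1': [2, 9, 4, 949], 'k2': [6, 8], 'k3': [37, 33]}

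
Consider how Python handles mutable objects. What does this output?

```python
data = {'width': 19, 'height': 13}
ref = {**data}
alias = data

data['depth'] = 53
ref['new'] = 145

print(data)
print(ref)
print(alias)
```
{'width': 19, 'height': 13, 'depth': 53}
{'width': 19, 'height': 13, 'new': 145}
{'width': 19, 'height': 13, 'depth': 53}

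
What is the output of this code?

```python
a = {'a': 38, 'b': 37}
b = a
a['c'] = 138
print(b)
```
{'a': 38, 'b': 37, 'c': 138}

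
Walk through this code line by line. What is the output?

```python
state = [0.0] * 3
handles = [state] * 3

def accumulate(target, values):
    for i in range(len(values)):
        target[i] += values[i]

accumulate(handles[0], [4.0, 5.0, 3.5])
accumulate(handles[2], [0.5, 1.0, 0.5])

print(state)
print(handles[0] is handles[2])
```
[4.5, 6.0, 4.0]
True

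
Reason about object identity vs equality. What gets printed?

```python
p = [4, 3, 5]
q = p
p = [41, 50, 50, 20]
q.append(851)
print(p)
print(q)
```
[41, 50, 50, 20]
[4, 3, 5, 851]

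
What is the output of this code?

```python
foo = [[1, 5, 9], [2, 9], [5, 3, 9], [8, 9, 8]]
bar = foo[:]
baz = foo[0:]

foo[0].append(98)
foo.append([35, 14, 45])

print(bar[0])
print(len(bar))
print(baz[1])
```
[1, 5, 9, 98]
4
[2, 9]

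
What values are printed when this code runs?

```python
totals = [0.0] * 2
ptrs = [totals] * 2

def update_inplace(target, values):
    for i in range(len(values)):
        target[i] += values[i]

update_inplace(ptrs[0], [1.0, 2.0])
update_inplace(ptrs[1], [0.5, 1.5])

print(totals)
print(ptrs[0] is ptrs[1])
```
[1.5, 3.5]
True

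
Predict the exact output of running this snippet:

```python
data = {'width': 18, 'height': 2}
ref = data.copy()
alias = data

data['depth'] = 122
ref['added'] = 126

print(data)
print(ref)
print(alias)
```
{'width': 18, 'height': 2, 'depth': 122}
{'width': 18, 'height': 2, 'added': 126}
{'width': 18, 'height': 2, 'depth': 122}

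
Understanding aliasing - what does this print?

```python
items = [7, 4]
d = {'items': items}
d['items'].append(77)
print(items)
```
[7, 4, 77]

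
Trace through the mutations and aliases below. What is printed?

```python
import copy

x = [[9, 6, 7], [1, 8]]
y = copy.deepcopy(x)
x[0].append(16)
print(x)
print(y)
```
[[9, 6, 7, 16], [1, 8]]
[[9, 6, 7], [1, 8]]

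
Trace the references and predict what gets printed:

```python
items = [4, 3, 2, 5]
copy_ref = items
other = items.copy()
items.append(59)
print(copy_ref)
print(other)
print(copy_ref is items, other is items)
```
[4, 3, 2, 5, 59]
[4, 3, 2, 5]
True False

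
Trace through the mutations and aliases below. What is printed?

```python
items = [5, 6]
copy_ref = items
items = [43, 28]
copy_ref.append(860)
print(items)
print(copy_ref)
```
[43, 28]
[5, 6, 860]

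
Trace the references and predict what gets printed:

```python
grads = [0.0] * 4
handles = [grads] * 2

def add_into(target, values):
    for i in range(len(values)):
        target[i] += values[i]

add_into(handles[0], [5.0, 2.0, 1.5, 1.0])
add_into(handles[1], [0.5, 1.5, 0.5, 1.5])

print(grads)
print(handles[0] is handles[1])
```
[5.5, 3.5, 2.0, 2.5]
True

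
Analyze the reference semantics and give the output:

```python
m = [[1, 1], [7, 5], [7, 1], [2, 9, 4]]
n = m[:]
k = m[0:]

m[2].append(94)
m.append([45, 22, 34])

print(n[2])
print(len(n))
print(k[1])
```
[7, 1, 94]
4
[7, 5]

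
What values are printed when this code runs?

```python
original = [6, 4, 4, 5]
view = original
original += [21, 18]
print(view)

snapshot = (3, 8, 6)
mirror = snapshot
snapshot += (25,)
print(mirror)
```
[6, 4, 4, 5, 21, 18]
(3, 8, 6)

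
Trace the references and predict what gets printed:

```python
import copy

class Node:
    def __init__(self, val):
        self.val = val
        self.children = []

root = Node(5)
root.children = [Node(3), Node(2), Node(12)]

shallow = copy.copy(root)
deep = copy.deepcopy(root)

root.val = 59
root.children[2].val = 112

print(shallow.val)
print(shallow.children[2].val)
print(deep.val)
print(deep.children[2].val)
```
5
112
5
12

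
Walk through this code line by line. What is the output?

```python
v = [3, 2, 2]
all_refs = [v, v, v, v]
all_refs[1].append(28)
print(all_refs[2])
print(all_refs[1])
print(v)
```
[3, 2, 2, 28]
[3, 2, 2, 28]
[3, 2, 2, 28]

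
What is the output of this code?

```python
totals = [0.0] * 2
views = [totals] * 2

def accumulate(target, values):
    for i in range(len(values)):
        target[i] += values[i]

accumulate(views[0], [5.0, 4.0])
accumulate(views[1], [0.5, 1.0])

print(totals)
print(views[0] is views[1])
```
[5.5, 5.0]
True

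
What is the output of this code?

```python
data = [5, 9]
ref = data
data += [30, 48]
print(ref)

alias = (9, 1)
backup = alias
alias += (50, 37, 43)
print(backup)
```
[5, 9, 30, 48]
(9, 1)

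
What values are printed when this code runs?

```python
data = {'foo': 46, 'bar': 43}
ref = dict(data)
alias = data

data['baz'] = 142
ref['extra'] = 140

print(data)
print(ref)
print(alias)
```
{'foo': 46, 'bar': 43, 'baz': 142}
{'foo': 46, 'bar': 43, 'extra': 140}
{'foo': 46, 'bar': 43, 'baz': 142}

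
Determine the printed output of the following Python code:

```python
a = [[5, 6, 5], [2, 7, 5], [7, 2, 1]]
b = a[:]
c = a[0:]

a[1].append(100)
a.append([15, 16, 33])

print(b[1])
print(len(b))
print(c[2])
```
[2, 7, 5, 100]
3
[7, 2, 1]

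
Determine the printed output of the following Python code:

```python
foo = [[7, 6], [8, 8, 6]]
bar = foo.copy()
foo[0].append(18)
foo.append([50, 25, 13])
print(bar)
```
[[7, 6, 18], [8, 8, 6]]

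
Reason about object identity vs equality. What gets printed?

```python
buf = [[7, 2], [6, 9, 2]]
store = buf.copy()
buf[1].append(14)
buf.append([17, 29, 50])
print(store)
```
[[7, 2], [6, 9, 2, 14]]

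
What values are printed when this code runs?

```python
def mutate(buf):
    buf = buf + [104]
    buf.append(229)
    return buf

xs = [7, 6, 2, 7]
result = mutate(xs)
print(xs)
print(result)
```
[7, 6, 2, 7]
[7, 6, 2, 7, 104, 229]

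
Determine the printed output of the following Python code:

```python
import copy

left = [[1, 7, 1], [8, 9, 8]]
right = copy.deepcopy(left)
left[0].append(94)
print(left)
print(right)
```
[[1, 7, 1, 94], [8, 9, 8]]
[[1, 7, 1], [8, 9, 8]]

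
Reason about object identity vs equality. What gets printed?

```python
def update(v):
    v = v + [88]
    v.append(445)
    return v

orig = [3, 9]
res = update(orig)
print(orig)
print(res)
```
[3, 9]
[3, 9, 88, 445]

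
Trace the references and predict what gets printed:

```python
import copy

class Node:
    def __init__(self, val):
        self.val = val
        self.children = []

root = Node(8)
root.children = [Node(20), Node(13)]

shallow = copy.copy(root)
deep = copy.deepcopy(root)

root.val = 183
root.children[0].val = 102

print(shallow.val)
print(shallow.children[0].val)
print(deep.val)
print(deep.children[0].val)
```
8
102
8
20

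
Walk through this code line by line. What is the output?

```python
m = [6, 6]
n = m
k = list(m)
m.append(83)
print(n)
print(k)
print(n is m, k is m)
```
[6, 6, 83]
[6, 6]
True False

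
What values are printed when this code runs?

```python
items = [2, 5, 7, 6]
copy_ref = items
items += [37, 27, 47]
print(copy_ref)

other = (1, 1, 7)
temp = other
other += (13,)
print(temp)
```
[2, 5, 7, 6, 37, 27, 47]
(1, 1, 7)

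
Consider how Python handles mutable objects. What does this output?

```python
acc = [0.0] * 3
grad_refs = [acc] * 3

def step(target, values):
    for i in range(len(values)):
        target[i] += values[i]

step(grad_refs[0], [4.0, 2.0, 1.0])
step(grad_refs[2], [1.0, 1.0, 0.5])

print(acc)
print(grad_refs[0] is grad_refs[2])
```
[5.0, 3.0, 1.5]
True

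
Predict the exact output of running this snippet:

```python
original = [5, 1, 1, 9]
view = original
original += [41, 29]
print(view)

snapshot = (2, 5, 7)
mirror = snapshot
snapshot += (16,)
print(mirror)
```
[5, 1, 1, 9, 41, 29]
(2, 5, 7)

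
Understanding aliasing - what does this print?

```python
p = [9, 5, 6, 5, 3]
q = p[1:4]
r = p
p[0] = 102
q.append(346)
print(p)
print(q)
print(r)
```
[102, 5, 6, 5, 3]
[5, 6, 5, 346]
[102, 5, 6, 5, 3]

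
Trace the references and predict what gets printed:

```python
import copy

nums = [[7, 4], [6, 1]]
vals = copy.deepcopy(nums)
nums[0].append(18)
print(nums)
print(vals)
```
[[7, 4, 18], [6, 1]]
[[7, 4], [6, 1]]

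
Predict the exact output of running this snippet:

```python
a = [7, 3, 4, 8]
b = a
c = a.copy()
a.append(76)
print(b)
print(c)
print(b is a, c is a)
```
[7, 3, 4, 8, 76]
[7, 3, 4, 8]
True False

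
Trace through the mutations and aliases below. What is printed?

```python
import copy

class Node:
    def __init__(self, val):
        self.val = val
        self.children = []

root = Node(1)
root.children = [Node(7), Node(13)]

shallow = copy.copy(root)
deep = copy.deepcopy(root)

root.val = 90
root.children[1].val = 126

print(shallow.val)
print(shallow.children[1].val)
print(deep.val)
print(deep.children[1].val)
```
1
126
1
13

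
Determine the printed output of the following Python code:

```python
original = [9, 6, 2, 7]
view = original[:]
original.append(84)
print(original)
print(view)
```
[9, 6, 2, 7, 84]
[9, 6, 2, 7]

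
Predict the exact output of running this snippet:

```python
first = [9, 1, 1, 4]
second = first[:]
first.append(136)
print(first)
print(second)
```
[9, 1, 1, 4, 136]
[9, 1, 1, 4]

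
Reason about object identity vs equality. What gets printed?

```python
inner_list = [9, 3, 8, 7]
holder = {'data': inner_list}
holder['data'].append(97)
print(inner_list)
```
[9, 3, 8, 7, 97]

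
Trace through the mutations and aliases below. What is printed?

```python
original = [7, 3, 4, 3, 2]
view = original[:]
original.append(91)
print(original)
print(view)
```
[7, 3, 4, 3, 2, 91]
[7, 3, 4, 3, 2]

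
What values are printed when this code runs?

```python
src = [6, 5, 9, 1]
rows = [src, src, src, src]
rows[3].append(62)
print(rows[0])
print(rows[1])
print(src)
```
[6, 5, 9, 1, 62]
[6, 5, 9, 1, 62]
[6, 5, 9, 1, 62]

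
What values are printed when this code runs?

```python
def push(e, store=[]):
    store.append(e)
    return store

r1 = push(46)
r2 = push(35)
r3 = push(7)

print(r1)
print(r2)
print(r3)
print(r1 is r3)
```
[46, 35, 7]
[46, 35, 7]
[46, 35, 7]
True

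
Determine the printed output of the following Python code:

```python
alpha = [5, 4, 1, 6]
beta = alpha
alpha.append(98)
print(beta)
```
[5, 4, 1, 6, 98]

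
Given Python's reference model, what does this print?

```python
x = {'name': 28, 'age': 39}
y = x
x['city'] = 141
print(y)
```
{'name': 28, 'age': 39, 'city': 141}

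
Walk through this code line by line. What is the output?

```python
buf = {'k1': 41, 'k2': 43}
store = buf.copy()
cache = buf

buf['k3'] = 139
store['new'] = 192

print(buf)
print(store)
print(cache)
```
{'k1': 41, 'k2': 43, 'k3': 139}
{'k1': 41, 'k2': 43, 'new': 192}
{'k1': 41, 'k2': 43, 'k3': 139}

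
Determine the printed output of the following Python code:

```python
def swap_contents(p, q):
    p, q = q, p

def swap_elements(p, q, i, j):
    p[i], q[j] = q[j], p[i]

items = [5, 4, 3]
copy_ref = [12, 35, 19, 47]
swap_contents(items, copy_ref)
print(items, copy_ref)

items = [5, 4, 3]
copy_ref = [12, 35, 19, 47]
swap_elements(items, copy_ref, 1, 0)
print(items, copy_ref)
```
[5, 4, 3] [12, 35, 19, 47]
[5, 12, 3] [4, 35, 19, 47]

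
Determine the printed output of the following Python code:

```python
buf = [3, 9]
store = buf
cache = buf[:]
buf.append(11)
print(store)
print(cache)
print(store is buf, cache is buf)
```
[3, 9, 11]
[3, 9]
True False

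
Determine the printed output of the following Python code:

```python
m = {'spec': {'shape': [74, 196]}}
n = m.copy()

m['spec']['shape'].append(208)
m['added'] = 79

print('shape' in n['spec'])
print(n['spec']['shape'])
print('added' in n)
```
True
[74, 196, 208]
False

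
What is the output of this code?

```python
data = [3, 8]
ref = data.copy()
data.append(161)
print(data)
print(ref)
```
[3, 8, 161]
[3, 8]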